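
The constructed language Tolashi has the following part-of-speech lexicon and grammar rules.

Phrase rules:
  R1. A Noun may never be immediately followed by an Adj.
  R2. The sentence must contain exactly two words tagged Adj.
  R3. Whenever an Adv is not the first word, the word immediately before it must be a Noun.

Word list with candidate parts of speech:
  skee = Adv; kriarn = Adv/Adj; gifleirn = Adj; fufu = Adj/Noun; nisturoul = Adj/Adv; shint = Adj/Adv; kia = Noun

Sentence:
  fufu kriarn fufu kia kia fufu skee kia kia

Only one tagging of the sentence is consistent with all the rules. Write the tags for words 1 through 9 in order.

Candidates per position — 1:fufu {Adj,Noun}; 2:kriarn {Adv,Adj}; 3:fufu {Adj,Noun}; 4:kia {Noun}; 5:kia {Noun}; 6:fufu {Adj,Noun}; 7:skee {Adv}; 8:kia {Noun}; 9:kia {Noun}.
Position 6: Adj is ruled out by rule 1; that leaves Noun.
The remaining ambiguous positions (1, 2, 3) are resolved jointly — only one combination satisfies every rule.
The unique satisfying tagging is: Adj Adj Noun Noun Noun Noun Adv Noun Noun.
Check: rule 1 holds; rule 2 holds; rule 3 holds.

Adj Adj Noun Noun Noun Noun Adv Noun Noun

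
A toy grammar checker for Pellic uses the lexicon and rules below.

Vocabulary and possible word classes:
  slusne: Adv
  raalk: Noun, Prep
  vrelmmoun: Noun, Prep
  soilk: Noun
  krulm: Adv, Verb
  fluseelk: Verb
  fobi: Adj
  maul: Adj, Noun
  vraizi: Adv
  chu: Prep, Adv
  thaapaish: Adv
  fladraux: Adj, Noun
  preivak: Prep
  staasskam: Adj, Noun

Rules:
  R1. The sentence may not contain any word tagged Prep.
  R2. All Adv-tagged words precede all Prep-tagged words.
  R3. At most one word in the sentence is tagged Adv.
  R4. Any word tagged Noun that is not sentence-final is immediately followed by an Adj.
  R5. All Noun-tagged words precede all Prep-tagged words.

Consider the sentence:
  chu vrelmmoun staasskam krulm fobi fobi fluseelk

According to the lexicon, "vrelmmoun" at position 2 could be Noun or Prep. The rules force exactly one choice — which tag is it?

Noun

Candidates per position — 1:chu {Prep,Adv}; 2:vrelmmoun {Noun,Prep}; 3:staasskam {Adj,Noun}; 4:krulm {Adv,Verb}; 5:fobi {Adj}; 6:fobi {Adj}; 7:fluseelk {Verb}.
At position 1, choosing Prep makes rule 1 impossible to satisfy; hence Adv.
At position 2, choosing Prep makes rule 1 impossible to satisfy; hence Noun.
At position 3, choosing Noun makes rule 4 impossible to satisfy; hence Adj.
At position 4, choosing Adv makes rule 3 impossible to satisfy; hence Verb.
That leaves exactly one tagging: Adv Noun Adj Verb Adj Adj Verb.
Checking: rule 1 ✓; rule 2 ✓; rule 3 ✓; rule 4 ✓; rule 5 ✓.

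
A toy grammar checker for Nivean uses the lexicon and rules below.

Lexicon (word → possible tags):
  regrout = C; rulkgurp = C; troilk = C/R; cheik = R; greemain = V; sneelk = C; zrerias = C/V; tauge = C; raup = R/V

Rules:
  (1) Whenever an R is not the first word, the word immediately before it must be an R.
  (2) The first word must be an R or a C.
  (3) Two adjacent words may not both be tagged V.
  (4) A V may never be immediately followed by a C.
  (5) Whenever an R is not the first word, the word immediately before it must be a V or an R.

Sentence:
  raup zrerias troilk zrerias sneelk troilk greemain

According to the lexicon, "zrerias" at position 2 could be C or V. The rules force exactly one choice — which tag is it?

Candidates per position — 1:raup {R,V}; 2:zrerias {C,V}; 3:troilk {C,R}; 4:zrerias {C,V}; 5:sneelk {C}; 6:troilk {C,R}; 7:greemain {V}.
At position 1, choosing V makes rule 2 impossible to satisfy; hence R.
At position 3, choosing R makes rule 1 impossible to satisfy; hence C.
At position 4, choosing V makes rule 4 impossible to satisfy; hence C.
At position 6, choosing R makes rule 1 impossible to satisfy; hence C.
At position 2, choosing V makes rule 4 impossible to satisfy; hence C.
That leaves exactly one tagging: R C C C C C V.
Rule-by-rule: rule 1 ✓; rule 2 ✓; rule 3 ✓; rule 4 ✓; rule 5 ✓.

C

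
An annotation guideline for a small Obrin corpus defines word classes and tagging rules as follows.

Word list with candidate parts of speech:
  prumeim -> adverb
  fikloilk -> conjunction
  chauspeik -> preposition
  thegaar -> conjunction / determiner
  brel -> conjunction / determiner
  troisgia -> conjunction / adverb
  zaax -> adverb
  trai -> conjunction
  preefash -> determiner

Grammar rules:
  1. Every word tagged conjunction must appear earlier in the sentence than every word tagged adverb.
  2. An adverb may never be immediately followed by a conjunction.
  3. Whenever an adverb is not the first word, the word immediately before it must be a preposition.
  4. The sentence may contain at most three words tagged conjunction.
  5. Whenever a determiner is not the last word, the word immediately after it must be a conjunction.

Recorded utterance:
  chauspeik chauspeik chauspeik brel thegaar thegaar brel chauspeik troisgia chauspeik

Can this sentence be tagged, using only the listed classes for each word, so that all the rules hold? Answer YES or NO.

Candidates per position — 1:chauspeik {preposition}; 2:chauspeik {preposition}; 3:chauspeik {preposition}; 4:brel {conjunction,determiner}; 5:thegaar {conjunction,determiner}; 6:thegaar {conjunction,determiner}; 7:brel {conjunction,determiner}; 8:chauspeik {preposition}; 9:troisgia {conjunction,adverb}; 10:chauspeik {preposition}.
One satisfying assignment: preposition preposition preposition conjunction conjunction determiner conjunction preposition adverb preposition.
Check: rule 1 satisfied; rule 2 satisfied; rule 3 satisfied; rule 4 satisfied; rule 5 satisfied.

YES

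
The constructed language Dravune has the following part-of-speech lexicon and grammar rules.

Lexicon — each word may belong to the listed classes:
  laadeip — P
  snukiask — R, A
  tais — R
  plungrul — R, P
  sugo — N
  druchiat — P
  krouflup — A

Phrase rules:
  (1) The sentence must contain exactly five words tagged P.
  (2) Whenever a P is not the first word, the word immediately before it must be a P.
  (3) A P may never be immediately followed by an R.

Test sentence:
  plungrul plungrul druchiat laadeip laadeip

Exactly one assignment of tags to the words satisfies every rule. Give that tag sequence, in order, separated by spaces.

P P P P P

Candidates per position — 1:plungrul {R,P}; 2:plungrul {R,P}; 3:druchiat {P}; 4:laadeip {P}; 5:laadeip {P}.
Position 1: tagging it R would leave rule 1 unsatisfiable, so it must be P.
Position 2: tagging it R would leave rule 1 unsatisfiable, so it must be P.
The only consistent sequence is: P P P P P.
Verifying each rule — rule 1 satisfied; rule 2 satisfied; rule 3 satisfied.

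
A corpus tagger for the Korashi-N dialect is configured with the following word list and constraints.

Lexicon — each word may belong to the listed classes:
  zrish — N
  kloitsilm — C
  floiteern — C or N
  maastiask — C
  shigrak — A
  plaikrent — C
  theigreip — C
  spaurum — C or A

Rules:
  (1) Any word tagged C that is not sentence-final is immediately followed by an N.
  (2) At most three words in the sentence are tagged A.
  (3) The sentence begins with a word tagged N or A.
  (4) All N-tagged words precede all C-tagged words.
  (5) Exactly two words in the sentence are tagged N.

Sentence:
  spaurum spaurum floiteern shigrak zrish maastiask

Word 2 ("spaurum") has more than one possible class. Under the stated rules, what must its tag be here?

A

Candidates per position — 1:spaurum {C,A}; 2:spaurum {C,A}; 3:floiteern {C,N}; 4:shigrak {A}; 5:zrish {N}; 6:maastiask {C}.
Position 1: tagging it C would leave rule 1 unsatisfiable, so it must be A.
Position 2: tagging it C would leave rule 4 unsatisfiable, so it must be A.
Position 3: tagging it C would leave rule 1 unsatisfiable, so it must be N.
The only consistent sequence is: A A N A N C.
Rule-by-rule: rule 1 holds; rule 2 holds; rule 3 holds; rule 4 holds; rule 5 holds.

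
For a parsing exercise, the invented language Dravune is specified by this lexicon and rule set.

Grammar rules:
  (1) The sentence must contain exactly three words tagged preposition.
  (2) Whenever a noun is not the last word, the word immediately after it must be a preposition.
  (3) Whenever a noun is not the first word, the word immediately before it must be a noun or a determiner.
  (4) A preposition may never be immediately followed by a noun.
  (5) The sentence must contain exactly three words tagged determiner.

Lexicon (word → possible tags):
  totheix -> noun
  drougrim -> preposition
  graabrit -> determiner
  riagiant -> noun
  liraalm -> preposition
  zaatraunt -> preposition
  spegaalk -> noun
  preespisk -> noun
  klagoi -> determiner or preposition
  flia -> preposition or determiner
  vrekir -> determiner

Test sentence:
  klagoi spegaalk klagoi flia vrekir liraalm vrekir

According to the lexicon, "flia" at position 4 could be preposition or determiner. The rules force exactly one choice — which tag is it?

preposition

Candidates per position — 1:klagoi {determiner,preposition}; 2:spegaalk {noun}; 3:klagoi {determiner,preposition}; 4:flia {preposition,determiner}; 5:vrekir {determiner}; 6:liraalm {preposition}; 7:vrekir {determiner}.
If word 1 were preposition, no tagging could satisfy rule 3; so word 1 is determiner.
If word 3 were determiner, no tagging could satisfy rule 1; so word 3 is preposition.
If word 4 were determiner, no tagging could satisfy rule 1; so word 4 is preposition.
The only consistent sequence is: determiner noun preposition preposition determiner preposition determiner.
Verifying each rule — rule 1 ok; rule 2 ok; rule 3 ok; rule 4 ok; rule 5 ok.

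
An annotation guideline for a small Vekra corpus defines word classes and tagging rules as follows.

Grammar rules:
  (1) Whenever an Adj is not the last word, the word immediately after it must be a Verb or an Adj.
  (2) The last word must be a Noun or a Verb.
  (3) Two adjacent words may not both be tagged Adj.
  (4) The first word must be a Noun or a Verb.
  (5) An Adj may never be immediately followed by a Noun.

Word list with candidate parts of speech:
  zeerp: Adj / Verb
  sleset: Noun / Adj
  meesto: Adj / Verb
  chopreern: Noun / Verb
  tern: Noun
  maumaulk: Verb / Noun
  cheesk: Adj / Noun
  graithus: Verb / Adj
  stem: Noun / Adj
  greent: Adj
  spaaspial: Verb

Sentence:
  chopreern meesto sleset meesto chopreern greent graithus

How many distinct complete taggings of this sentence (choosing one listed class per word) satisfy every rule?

10

Candidates per position — 1:chopreern {Noun,Verb}; 2:meesto {Adj,Verb}; 3:sleset {Noun,Adj}; 4:meesto {Adj,Verb}; 5:chopreern {Noun,Verb}; 6:greent {Adj}; 7:graithus {Verb,Adj}.
There are 64 candidate sequences in total.
Checking each against the rules leaves 10 sequences.
Count = 10.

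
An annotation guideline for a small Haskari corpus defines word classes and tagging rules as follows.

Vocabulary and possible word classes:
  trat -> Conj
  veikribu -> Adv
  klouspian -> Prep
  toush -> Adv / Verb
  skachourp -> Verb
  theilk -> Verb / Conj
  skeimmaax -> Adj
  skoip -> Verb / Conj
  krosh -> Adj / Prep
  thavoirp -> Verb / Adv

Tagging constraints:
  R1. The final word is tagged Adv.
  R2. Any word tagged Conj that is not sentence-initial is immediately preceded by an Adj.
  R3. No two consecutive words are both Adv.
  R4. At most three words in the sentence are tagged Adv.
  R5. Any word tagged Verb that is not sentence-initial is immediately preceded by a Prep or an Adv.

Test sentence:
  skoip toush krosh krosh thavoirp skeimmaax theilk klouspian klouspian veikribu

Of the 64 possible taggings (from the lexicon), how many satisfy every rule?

12

Candidates per position — 1:skoip {Verb,Conj}; 2:toush {Adv,Verb}; 3:krosh {Adj,Prep}; 4:krosh {Adj,Prep}; 5:thavoirp {Verb,Adv}; 6:skeimmaax {Adj}; 7:theilk {Verb,Conj}; 8:klouspian {Prep}; 9:klouspian {Prep}; 10:veikribu {Adv}.
There are 64 candidate sequences in total.
Checking each against the rules leaves 12 sequences.
Count = 12.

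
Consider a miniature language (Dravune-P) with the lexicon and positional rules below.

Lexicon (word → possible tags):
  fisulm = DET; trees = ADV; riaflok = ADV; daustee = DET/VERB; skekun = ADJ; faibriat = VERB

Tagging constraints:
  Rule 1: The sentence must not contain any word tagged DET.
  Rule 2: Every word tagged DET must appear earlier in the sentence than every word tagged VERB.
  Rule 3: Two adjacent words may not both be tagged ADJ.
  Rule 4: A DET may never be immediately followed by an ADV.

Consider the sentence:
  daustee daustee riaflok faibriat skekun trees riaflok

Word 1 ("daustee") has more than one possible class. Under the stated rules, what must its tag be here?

VERB

Candidates per position — 1:daustee {DET,VERB}; 2:daustee {DET,VERB}; 3:riaflok {ADV}; 4:faibriat {VERB}; 5:skekun {ADJ}; 6:trees {ADV}; 7:riaflok {ADV}.
Word 1 cannot be DET — rule 1 would then fail for every completion. It is VERB.
Word 2 cannot be DET — rule 1 would then fail for every completion. It is VERB.
That leaves exactly one tagging: VERB VERB ADV VERB ADJ ADV ADV.
Verifying each rule — rule 1 holds; rule 2 holds; rule 3 holds; rule 4 holds.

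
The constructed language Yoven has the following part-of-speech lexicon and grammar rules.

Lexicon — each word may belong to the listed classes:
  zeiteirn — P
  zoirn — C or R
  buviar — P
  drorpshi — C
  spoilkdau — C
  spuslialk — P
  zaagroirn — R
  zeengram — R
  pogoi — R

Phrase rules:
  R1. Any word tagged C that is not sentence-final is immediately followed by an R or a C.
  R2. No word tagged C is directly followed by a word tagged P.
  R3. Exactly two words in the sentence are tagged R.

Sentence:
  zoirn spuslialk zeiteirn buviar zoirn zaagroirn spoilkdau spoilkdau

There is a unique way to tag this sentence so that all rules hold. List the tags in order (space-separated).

Candidates per position — 1:zoirn {C,R}; 2:spuslialk {P}; 3:zeiteirn {P}; 4:buviar {P}; 5:zoirn {C,R}; 6:zaagroirn {R}; 7:spoilkdau {C}; 8:spoilkdau {C}.
Position 1: C is ruled out by rule 1; that leaves R.
Position 5: R is ruled out by rule 3; that leaves C.
The unique satisfying tagging is: R P P P C R C C.
Check: rule 1 ok; rule 2 ok; rule 3 ok.

R P P P C R C C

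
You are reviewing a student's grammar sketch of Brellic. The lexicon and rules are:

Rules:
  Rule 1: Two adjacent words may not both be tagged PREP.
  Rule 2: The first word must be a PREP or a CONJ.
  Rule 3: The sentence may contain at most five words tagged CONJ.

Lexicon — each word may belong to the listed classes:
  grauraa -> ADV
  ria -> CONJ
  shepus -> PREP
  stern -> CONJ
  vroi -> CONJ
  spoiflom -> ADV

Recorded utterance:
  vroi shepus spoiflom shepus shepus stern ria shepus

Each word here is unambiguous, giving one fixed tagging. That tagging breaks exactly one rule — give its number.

1

Fixed tagging: CONJ PREP ADV PREP PREP CONJ CONJ PREP.
Rule check: R1 violated, R2 holds, R3 holds.
Only rule 1 fails.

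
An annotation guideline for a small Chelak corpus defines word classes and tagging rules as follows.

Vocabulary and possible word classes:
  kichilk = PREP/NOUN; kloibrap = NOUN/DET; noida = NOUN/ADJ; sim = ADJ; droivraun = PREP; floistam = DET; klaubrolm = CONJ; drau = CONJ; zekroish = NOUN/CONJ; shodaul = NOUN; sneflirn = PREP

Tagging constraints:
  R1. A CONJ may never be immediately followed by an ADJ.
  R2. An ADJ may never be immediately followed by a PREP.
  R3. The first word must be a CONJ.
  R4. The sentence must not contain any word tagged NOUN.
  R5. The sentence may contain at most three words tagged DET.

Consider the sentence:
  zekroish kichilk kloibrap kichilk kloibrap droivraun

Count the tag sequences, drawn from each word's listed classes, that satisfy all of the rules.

1

Candidates per position — 1:zekroish {NOUN,CONJ}; 2:kichilk {PREP,NOUN}; 3:kloibrap {NOUN,DET}; 4:kichilk {PREP,NOUN}; 5:kloibrap {NOUN,DET}; 6:droivraun {PREP}.
There are 32 candidate sequences in total.
The sequences that satisfy every rule: CONJ PREP DET PREP DET PREP.
Count = 1.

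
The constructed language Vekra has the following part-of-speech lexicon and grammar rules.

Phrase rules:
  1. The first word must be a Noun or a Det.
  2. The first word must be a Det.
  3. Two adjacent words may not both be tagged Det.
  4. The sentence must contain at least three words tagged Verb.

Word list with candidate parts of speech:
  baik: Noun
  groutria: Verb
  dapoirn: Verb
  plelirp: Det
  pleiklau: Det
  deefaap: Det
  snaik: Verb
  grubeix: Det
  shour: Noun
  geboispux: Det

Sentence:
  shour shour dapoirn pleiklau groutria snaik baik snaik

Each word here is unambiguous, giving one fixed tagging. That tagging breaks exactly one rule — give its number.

2

Fixed tagging: Noun Noun Verb Det Verb Verb Noun Verb.
Checking each rule: R1 pass, R2 fail, R3 pass, R4 pass.
Only rule 2 fails.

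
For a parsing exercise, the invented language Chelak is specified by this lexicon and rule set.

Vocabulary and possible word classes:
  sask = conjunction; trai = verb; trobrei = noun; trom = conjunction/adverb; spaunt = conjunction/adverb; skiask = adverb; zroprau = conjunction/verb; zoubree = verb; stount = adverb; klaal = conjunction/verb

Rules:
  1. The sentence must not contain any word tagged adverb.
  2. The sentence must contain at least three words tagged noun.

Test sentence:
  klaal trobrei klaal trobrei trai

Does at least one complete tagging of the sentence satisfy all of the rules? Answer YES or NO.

NO

Candidates per position — 1:klaal {conjunction,verb}; 2:trobrei {noun}; 3:klaal {conjunction,verb}; 4:trobrei {noun}; 5:trai {verb}.
Rule 2 cannot be satisfied by any choice of tags from the lexicon.
So there is no consistent tagging.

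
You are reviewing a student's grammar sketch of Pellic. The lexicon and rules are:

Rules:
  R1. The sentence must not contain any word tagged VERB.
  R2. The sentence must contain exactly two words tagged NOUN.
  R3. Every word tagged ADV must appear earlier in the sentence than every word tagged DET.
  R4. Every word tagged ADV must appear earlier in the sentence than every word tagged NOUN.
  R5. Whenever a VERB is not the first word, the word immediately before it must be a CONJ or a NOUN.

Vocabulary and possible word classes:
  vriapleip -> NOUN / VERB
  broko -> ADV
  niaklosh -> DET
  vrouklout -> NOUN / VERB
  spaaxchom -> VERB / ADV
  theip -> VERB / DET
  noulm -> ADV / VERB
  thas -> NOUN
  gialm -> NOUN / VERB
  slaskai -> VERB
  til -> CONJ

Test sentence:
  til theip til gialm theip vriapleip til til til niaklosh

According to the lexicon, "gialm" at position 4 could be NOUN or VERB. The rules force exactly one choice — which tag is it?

NOUN

Candidates per position — 1:til {CONJ}; 2:theip {VERB,DET}; 3:til {CONJ}; 4:gialm {NOUN,VERB}; 5:theip {VERB,DET}; 6:vriapleip {NOUN,VERB}; 7:til {CONJ}; 8:til {CONJ}; 9:til {CONJ}; 10:niaklosh {DET}.
Word 2 cannot be VERB — rule 1 would then fail for every completion. It is DET.
Word 4 cannot be VERB — rule 1 would then fail for every completion. It is NOUN.
Word 5 cannot be VERB — rule 1 would then fail for every completion. It is DET.
Word 6 cannot be VERB — rule 1 would then fail for every completion. It is NOUN.
The unique satisfying tagging is: CONJ DET CONJ NOUN DET NOUN CONJ CONJ CONJ DET.
Check: rule 1 ok; rule 2 ok; rule 3 ok; rule 4 ok; rule 5 ok.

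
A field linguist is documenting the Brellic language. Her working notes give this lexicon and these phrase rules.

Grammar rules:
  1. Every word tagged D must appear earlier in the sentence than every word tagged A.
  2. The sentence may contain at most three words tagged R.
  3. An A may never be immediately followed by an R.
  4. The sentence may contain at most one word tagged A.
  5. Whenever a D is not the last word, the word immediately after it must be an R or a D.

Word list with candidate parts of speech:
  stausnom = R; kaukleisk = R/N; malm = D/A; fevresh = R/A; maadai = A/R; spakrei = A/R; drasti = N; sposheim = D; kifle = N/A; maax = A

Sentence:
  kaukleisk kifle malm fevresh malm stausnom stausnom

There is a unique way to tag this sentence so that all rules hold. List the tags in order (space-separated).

Candidates per position — 1:kaukleisk {R,N}; 2:kifle {N,A}; 3:malm {D,A}; 4:fevresh {R,A}; 5:malm {D,A}; 6:stausnom {R}; 7:stausnom {R}.
Position 5: A is ruled out by rule 3; that leaves D.
Position 2: A is ruled out by rule 1; that leaves N.
Position 3: A is ruled out by rule 1; that leaves D.
Position 4: A is ruled out by rule 1; that leaves R.
Position 1: R is ruled out by rule 2; that leaves N.
That leaves exactly one tagging: N N D R D R R.
Rule-by-rule: rule 1 holds; rule 2 holds; rule 3 holds; rule 4 holds; rule 5 holds.

N N D R D R R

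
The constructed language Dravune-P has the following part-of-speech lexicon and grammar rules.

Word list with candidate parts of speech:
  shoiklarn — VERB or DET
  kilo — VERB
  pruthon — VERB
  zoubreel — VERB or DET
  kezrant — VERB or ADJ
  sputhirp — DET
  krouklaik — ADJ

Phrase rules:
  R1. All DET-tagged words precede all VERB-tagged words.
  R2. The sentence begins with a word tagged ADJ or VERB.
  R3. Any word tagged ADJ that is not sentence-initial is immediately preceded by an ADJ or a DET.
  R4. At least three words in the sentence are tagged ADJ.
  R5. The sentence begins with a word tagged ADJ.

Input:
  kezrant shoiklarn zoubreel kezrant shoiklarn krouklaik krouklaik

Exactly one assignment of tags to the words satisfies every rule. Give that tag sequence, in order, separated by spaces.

ADJ DET DET ADJ DET ADJ ADJ

Candidates per position — 1:kezrant {VERB,ADJ}; 2:shoiklarn {VERB,DET}; 3:zoubreel {VERB,DET}; 4:kezrant {VERB,ADJ}; 5:shoiklarn {VERB,DET}; 6:krouklaik {ADJ}; 7:krouklaik {ADJ}.
If word 1 were VERB, no tagging could satisfy rule 5; so word 1 is ADJ.
If word 5 were VERB, no tagging could satisfy rule 3; so word 5 is DET.
If word 2 were VERB, no tagging could satisfy rule 1; so word 2 is DET.
If word 3 were VERB, no tagging could satisfy rule 1; so word 3 is DET.
If word 4 were VERB, no tagging could satisfy rule 1; so word 4 is ADJ.
The unique satisfying tagging is: ADJ DET DET ADJ DET ADJ ADJ.
Check: rule 1 ✓; rule 2 ✓; rule 3 ✓; rule 4 ✓; rule 5 ✓.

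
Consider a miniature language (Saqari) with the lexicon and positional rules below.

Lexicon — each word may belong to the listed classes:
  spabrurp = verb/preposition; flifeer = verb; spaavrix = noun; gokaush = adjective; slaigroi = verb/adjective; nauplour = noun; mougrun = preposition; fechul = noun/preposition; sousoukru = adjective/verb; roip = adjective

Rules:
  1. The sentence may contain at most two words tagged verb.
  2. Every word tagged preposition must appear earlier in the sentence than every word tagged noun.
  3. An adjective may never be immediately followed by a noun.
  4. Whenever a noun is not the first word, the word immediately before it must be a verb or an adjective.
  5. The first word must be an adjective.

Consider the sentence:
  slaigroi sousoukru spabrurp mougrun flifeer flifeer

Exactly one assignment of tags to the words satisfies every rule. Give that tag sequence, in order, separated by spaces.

adjective adjective preposition preposition verb verb

Candidates per position — 1:slaigroi {verb,adjective}; 2:sousoukru {adjective,verb}; 3:spabrurp {verb,preposition}; 4:mougrun {preposition}; 5:flifeer {verb}; 6:flifeer {verb}.
Position 1: tagging it verb would leave rule 1 unsatisfiable, so it must be adjective.
Position 2: tagging it verb would leave rule 1 unsatisfiable, so it must be adjective.
Position 3: tagging it verb would leave rule 1 unsatisfiable, so it must be preposition.
That leaves exactly one tagging: adjective adjective preposition preposition verb verb.
Verifying each rule — rule 1 ✓; rule 2 ✓; rule 3 ✓; rule 4 ✓; rule 5 ✓.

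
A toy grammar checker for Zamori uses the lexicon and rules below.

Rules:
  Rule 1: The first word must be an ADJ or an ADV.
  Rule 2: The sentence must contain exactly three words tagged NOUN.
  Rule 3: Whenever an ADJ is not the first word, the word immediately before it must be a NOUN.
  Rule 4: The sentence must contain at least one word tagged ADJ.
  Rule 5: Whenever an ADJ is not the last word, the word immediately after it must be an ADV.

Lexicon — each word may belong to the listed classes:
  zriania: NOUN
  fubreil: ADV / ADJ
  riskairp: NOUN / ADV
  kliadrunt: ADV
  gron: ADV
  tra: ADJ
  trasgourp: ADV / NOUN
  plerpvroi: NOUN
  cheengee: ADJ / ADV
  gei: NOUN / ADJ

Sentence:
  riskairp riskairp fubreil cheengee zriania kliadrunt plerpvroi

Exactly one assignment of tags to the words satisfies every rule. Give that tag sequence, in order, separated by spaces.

ADV NOUN ADJ ADV NOUN ADV NOUN

Candidates per position — 1:riskairp {NOUN,ADV}; 2:riskairp {NOUN,ADV}; 3:fubreil {ADV,ADJ}; 4:cheengee {ADJ,ADV}; 5:zriania {NOUN}; 6:kliadrunt {ADV}; 7:plerpvroi {NOUN}.
Word 1 cannot be NOUN — rule 1 would then fail for every completion. It is ADV.
Word 2 cannot be ADV — rule 2 would then fail for every completion. It is NOUN.
Word 4 cannot be ADJ — rule 3 would then fail for every completion. It is ADV.
Word 3 cannot be ADV — rule 4 would then fail for every completion. It is ADJ.
The unique satisfying tagging is: ADV NOUN ADJ ADV NOUN ADV NOUN.
Rule-by-rule: rule 1 holds; rule 2 holds; rule 3 holds; rule 4 holds; rule 5 holds.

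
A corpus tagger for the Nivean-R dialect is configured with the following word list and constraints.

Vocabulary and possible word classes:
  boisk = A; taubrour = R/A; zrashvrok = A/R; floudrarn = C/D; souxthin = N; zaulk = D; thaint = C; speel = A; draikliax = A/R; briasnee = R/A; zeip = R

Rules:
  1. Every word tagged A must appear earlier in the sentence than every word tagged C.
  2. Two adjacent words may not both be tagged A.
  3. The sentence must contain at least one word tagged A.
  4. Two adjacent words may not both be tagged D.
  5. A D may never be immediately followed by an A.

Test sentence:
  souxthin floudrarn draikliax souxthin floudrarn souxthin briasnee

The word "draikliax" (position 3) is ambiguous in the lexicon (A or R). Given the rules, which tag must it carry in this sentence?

Candidates per position — 1:souxthin {N}; 2:floudrarn {C,D}; 3:draikliax {A,R}; 4:souxthin {N}; 5:floudrarn {C,D}; 6:souxthin {N}; 7:briasnee {R,A}.
Position 3: the remaining choice is settled jointly with positions 2, 5, 7 — only R at position 3 is part of a tagging that satisfies every rule.
The only consistent sequence is: N D R N D N A.
Rule-by-rule: rule 1 satisfied; rule 2 satisfied; rule 3 satisfied; rule 4 satisfied; rule 5 satisfied.

R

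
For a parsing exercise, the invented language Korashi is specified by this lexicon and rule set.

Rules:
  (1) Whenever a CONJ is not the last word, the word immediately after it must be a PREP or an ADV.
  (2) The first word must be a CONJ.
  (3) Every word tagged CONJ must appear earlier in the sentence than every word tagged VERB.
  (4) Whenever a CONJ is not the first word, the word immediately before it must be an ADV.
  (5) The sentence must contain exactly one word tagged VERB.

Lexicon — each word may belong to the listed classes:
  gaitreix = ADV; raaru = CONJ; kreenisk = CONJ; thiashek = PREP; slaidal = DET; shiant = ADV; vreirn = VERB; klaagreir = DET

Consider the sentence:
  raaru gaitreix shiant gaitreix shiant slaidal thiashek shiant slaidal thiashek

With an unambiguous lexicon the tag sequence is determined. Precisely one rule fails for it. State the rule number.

5

Fixed tagging: CONJ ADV ADV ADV ADV DET PREP ADV DET PREP.
Applying the rules: R1 ✓, R2 ✓, R3 ✓, R4 ✓, R5 ✗.
Only rule 5 fails.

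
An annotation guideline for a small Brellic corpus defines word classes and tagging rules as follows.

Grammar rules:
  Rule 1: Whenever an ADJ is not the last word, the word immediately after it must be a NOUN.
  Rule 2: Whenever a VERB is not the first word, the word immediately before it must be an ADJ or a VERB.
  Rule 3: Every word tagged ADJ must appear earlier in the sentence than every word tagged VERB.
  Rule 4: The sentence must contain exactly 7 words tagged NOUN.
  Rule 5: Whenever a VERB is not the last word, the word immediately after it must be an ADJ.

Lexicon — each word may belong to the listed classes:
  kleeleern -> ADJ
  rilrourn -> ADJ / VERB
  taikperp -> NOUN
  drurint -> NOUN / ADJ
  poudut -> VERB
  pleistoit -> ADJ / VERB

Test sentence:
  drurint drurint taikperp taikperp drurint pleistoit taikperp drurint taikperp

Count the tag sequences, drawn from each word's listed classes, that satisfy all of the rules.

Candidates per position — 1:drurint {NOUN,ADJ}; 2:drurint {NOUN,ADJ}; 3:taikperp {NOUN}; 4:taikperp {NOUN}; 5:drurint {NOUN,ADJ}; 6:pleistoit {ADJ,VERB}; 7:taikperp {NOUN}; 8:drurint {NOUN,ADJ}; 9:taikperp {NOUN}.
There are 32 candidate sequences in total.
The sequences that satisfy every rule: NOUN NOUN NOUN NOUN NOUN ADJ NOUN ADJ NOUN; NOUN ADJ NOUN NOUN NOUN ADJ NOUN NOUN NOUN; ADJ NOUN NOUN NOUN NOUN ADJ NOUN NOUN NOUN.
Count = 3.

3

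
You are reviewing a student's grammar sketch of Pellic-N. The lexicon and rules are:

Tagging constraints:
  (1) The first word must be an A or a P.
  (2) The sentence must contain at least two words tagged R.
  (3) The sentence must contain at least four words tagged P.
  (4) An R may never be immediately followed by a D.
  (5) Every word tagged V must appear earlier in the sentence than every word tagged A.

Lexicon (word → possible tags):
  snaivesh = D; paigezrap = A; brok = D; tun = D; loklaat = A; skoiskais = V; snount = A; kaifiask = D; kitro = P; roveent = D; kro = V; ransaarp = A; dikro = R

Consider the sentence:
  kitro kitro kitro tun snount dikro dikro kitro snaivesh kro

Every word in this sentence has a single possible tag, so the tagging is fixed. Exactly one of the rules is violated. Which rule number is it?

5

Fixed tagging: P P P D A R R P D V.
Rule check: R1 ok, R2 ok, R3 ok, R4 ok, R5 fails.
Only rule 5 fails.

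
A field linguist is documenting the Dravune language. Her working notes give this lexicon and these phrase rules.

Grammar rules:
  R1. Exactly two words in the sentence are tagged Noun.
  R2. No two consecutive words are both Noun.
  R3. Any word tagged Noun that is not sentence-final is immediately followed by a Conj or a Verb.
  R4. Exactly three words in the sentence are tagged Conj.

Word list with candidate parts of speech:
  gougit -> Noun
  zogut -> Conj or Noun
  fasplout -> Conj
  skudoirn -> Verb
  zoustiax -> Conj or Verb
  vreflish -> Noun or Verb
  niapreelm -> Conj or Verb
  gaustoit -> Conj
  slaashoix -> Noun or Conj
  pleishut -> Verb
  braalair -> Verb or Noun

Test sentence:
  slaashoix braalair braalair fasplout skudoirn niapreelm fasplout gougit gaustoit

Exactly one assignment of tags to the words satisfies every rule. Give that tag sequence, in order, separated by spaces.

Candidates per position — 1:slaashoix {Noun,Conj}; 2:braalair {Verb,Noun}; 3:braalair {Verb,Noun}; 4:fasplout {Conj}; 5:skudoirn {Verb}; 6:niapreelm {Conj,Verb}; 7:fasplout {Conj}; 8:gougit {Noun}; 9:gaustoit {Conj}.
At position 1, choosing Conj makes rule 4 impossible to satisfy; hence Noun.
At position 2, choosing Noun makes rule 1 impossible to satisfy; hence Verb.
At position 3, choosing Noun makes rule 1 impossible to satisfy; hence Verb.
At position 6, choosing Conj makes rule 4 impossible to satisfy; hence Verb.
That leaves exactly one tagging: Noun Verb Verb Conj Verb Verb Conj Noun Conj.
Checking: rule 1 holds; rule 2 holds; rule 3 holds; rule 4 holds.

Noun Verb Verb Conj Verb Verb Conj Noun Conj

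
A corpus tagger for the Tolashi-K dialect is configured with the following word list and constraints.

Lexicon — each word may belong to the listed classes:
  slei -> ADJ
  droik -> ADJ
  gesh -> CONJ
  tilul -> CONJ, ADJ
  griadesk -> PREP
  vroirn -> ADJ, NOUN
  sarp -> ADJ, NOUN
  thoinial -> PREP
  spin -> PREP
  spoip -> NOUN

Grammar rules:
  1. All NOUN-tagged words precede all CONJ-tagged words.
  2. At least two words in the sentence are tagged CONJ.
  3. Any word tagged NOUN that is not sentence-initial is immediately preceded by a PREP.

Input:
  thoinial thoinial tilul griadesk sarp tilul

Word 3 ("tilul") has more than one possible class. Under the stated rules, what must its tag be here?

Candidates per position — 1:thoinial {PREP}; 2:thoinial {PREP}; 3:tilul {CONJ,ADJ}; 4:griadesk {PREP}; 5:sarp {ADJ,NOUN}; 6:tilul {CONJ,ADJ}.
Position 3: tagging it ADJ would leave rule 2 unsatisfiable, so it must be CONJ.
Position 5: tagging it NOUN would leave rule 1 unsatisfiable, so it must be ADJ.
Position 6: tagging it ADJ would leave rule 2 unsatisfiable, so it must be CONJ.
The only consistent sequence is: PREP PREP CONJ PREP ADJ CONJ.
Verifying each rule — rule 1 ✓; rule 2 ✓; rule 3 ✓.

CONJ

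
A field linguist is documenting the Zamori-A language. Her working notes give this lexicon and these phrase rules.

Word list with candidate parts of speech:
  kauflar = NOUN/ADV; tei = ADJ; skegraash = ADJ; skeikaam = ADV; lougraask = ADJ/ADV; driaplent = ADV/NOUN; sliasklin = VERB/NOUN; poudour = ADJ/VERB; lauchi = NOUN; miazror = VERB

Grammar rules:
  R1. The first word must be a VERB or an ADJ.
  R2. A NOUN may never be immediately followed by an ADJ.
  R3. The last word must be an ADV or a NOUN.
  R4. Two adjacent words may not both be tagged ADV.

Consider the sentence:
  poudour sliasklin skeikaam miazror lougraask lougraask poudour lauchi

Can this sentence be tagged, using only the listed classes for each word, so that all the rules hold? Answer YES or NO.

Candidates per position — 1:poudour {ADJ,VERB}; 2:sliasklin {VERB,NOUN}; 3:skeikaam {ADV}; 4:miazror {VERB}; 5:lougraask {ADJ,ADV}; 6:lougraask {ADJ,ADV}; 7:poudour {ADJ,VERB}; 8:lauchi {NOUN}.
One satisfying assignment: ADJ VERB ADV VERB ADJ ADV VERB NOUN.
Check: rule 1 ✓; rule 2 ✓; rule 3 ✓; rule 4 ✓.

YES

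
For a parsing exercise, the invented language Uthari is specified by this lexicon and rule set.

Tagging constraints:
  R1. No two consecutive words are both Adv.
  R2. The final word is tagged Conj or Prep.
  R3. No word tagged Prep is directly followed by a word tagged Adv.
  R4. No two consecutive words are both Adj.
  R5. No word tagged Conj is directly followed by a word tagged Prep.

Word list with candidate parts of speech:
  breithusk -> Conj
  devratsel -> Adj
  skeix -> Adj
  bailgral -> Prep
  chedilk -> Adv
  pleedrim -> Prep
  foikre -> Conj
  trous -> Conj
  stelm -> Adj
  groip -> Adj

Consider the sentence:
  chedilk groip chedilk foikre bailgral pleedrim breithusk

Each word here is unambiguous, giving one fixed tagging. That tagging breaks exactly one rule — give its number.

Fixed tagging: Adv Adj Adv Conj Prep Prep Conj.
Applying the rules: R1 pass, R2 pass, R3 pass, R4 pass, R5 fail.
Only rule 5 fails.

5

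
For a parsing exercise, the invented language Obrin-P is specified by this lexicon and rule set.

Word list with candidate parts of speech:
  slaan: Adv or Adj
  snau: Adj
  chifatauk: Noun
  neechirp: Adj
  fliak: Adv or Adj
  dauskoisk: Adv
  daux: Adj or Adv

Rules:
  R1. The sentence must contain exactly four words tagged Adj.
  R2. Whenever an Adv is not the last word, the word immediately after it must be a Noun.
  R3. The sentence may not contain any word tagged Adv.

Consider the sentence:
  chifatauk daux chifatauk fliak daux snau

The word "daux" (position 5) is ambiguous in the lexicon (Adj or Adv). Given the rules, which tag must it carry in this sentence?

Candidates per position — 1:chifatauk {Noun}; 2:daux {Adj,Adv}; 3:chifatauk {Noun}; 4:fliak {Adv,Adj}; 5:daux {Adj,Adv}; 6:snau {Adj}.
Position 2: tagging it Adv would leave rule 1 unsatisfiable, so it must be Adj.
Position 4: tagging it Adv would leave rule 1 unsatisfiable, so it must be Adj.
Position 5: tagging it Adv would leave rule 1 unsatisfiable, so it must be Adj.
So the tagging must be: Noun Adj Noun Adj Adj Adj.
Verifying each rule — rule 1 ok; rule 2 ok; rule 3 ok.

Adj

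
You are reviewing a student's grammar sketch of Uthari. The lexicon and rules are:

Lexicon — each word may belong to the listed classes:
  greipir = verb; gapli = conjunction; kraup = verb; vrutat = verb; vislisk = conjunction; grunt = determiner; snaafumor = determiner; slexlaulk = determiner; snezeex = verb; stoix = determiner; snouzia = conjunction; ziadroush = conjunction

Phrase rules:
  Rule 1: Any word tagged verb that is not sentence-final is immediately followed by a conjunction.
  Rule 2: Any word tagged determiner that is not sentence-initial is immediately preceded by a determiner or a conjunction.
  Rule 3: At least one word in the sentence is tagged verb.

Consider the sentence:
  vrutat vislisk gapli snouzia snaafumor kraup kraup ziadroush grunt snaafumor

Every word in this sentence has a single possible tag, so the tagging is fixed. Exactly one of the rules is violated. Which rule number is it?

Fixed tagging: verb conjunction conjunction conjunction determiner verb verb conjunction determiner determiner.
Applying the rules: R1 ✗, R2 ✓, R3 ✓.
Only rule 1 fails.

1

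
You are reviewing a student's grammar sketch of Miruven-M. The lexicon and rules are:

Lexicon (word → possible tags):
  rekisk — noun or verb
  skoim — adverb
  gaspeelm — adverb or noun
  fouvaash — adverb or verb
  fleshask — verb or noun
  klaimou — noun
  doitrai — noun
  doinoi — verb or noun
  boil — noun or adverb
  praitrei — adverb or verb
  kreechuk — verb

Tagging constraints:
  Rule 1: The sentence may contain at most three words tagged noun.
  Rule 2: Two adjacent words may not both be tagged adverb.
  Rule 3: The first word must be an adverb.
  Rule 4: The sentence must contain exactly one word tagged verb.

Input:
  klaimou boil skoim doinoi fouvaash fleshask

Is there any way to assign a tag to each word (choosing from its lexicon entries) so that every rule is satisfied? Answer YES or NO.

NO

Candidates per position — 1:klaimou {noun}; 2:boil {noun,adverb}; 3:skoim {adverb}; 4:doinoi {verb,noun}; 5:fouvaash {adverb,verb}; 6:fleshask {verb,noun}.
Rule 3 cannot be satisfied by any choice of tags from the lexicon.
So there is no consistent tagging.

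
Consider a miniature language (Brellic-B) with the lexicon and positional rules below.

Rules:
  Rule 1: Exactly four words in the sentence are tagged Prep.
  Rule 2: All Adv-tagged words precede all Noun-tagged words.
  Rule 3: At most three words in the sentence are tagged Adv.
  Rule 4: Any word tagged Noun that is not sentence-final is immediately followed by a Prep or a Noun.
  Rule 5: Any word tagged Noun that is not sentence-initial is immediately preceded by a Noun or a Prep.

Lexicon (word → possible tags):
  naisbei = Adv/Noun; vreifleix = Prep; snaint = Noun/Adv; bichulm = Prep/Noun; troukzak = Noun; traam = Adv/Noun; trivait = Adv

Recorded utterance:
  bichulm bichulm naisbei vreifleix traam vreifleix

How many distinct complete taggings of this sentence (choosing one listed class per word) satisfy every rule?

Candidates per position — 1:bichulm {Prep,Noun}; 2:bichulm {Prep,Noun}; 3:naisbei {Adv,Noun}; 4:vreifleix {Prep}; 5:traam {Adv,Noun}; 6:vreifleix {Prep}.
There are 16 candidate sequences in total.
The sequences that satisfy every rule: Prep Prep Adv Prep Adv Prep; Prep Prep Adv Prep Noun Prep; Prep Prep Noun Prep Noun Prep.
Count = 3.

3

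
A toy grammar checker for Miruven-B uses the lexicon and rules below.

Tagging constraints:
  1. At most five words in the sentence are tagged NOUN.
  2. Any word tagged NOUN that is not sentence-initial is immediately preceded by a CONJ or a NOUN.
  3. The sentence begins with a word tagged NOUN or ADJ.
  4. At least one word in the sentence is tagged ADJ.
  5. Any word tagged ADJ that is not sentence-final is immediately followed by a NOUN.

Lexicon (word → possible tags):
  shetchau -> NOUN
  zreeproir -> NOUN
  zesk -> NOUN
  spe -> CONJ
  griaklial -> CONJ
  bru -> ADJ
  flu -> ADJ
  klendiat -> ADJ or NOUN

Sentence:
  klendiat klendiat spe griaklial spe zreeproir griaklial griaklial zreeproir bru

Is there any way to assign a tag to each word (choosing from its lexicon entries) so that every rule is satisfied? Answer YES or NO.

Candidates per position — 1:klendiat {ADJ,NOUN}; 2:klendiat {ADJ,NOUN}; 3:spe {CONJ}; 4:griaklial {CONJ}; 5:spe {CONJ}; 6:zreeproir {NOUN}; 7:griaklial {CONJ}; 8:griaklial {CONJ}; 9:zreeproir {NOUN}; 10:bru {ADJ}.
One satisfying assignment: NOUN NOUN CONJ CONJ CONJ NOUN CONJ CONJ NOUN ADJ.
Verifying each rule — rule 1 holds; rule 2 holds; rule 3 holds; rule 4 holds; rule 5 holds.

YES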